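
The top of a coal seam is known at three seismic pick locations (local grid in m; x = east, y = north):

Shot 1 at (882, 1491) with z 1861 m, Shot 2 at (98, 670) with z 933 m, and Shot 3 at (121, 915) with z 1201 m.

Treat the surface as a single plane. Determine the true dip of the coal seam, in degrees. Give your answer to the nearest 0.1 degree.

Two edge vectors: Shot 1→Shot 2 = (-784, -821, -928), Shot 1→Shot 3 = (-761, -576, -660).
Normal n = (Shot 1→Shot 2) × (Shot 1→Shot 3) = (7332, 188768, -173197).
So ∂z/∂x = −n_x/n_z = 0.04233 and ∂z/∂y = −n_y/n_z = 1.08990.
Gradient magnitude |∇z| = √(a² + b²) = √(0.00179 + 1.18789) = 1.09073.
True dip = arctan(1.09073) = 47.5°, dipping toward S (azimuth ≈ 182°).

47.5°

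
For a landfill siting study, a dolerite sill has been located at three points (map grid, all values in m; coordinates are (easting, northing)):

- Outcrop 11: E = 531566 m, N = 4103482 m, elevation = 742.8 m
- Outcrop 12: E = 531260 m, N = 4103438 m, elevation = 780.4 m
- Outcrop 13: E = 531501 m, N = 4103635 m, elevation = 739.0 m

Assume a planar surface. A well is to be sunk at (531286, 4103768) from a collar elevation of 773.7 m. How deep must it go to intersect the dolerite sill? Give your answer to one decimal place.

20.2 m

Two edge vectors: Outcrop 11→Outcrop 12 = (-306, -44, 37.6), Outcrop 11→Outcrop 13 = (-65, 153, -3.8).
Normal n = (Outcrop 11→Outcrop 12) × (Outcrop 11→Outcrop 13) = (-5585.6, -3606.8, -49678).
So ∂z/∂E = −n_x/n_z = −0.112436088 and ∂z/∂N = −n_y/n_z = −0.072603567.
Intercept c from Outcrop 11: 742.8 + 59767.20 + 297927.43 = 358437.43.
At (531286, 4103768): z_contact = −59735.72 − 297948.19 + 358437.43 = 753.52 m.
Depth below ground = 773.7 − 753.52 = 20.2 m.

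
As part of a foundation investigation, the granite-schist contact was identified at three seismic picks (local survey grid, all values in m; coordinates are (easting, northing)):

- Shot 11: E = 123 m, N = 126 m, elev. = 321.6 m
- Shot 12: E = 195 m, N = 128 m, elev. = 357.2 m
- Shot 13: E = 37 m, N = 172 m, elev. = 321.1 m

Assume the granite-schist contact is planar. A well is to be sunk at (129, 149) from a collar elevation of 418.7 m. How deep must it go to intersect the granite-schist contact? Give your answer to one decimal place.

Let the plane be z = a·E + b·N + c.
Shot 12−Shot 11: 72a + 2b = 35.6;  Shot 13−Shot 11: −86a + 46b = −0.5.
Solving gives a = 0.47032, b = 0.86843.
Then c = 321.6 − a·123 − b·126 = 154.33.
At (129, 149): z_contact = 60.67 + 129.40 + 154.33 = 344.40 m.
Depth below ground = 418.7 − 344.40 = 74.3 m.

74.3 m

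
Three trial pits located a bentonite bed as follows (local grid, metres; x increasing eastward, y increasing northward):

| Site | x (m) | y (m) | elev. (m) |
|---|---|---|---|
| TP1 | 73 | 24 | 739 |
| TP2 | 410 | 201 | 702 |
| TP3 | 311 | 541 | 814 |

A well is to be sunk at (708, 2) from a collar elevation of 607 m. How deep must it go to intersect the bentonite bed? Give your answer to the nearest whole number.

Two edge vectors: TP1→TP2 = (337, 177, -37), TP1→TP3 = (238, 517, 75).
Normal n = (TP1→TP2) × (TP1→TP3) = (32404, -34081, 132103).
So ∂z/∂x = −n_x/n_z = −0.24529 and ∂z/∂y = −n_y/n_z = 0.25799.
Intercept c from TP1: 739 + 17.91 − 6.19 = 750.71.
At (708, 2): z_contact = −173.7 + 0.5 + 750.71 = 577.6 m.
Depth below ground = 607 − 577.6 = 29 m.

29 m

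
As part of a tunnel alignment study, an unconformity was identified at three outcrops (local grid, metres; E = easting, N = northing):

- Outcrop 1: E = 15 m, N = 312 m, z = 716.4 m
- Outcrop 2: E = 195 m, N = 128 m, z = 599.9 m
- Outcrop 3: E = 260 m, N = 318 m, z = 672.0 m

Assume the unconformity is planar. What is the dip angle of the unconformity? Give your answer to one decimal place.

25.9°

Let the plane be z = a·E + b·N + c.
Outcrop 2−Outcrop 1: 180a − 184b = −116.5;  Outcrop 3−Outcrop 1: 245a + 6b = −44.4.
Solving gives a = −0.19213, b = 0.44520.
Gradient magnitude |∇z| = √(a² + b²) = √(0.03691 + 0.19820) = 0.48489.
True dip = arctan(0.48489) = 25.9°, dipping toward SSE (azimuth ≈ 157°).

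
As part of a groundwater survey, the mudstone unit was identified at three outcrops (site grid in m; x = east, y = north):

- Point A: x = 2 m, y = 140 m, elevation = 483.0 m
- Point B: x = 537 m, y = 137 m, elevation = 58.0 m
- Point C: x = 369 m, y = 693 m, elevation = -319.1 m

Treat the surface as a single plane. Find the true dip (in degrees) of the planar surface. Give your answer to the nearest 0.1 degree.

Two edge vectors: Point A→Point B = (535, -3, -425), Point A→Point C = (367, 553, -802.1).
Normal n = (Point A→Point B) × (Point A→Point C) = (237431.3, 273148.5, 296956).
So ∂z/∂x = −n_x/n_z = −0.79955 and ∂z/∂y = −n_y/n_z = −0.91983.
Gradient magnitude |∇z| = √(a² + b²) = √(0.63928 + 0.84608) = 1.21876.
True dip = arctan(1.21876) = 50.6°, dipping toward NE (azimuth ≈ 041°).

50.6°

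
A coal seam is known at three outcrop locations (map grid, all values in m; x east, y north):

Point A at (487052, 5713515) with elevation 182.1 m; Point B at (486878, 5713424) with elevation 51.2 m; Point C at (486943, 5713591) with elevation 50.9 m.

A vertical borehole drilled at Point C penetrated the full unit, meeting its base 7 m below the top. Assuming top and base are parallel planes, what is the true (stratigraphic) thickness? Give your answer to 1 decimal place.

4.9 m

Two edge vectors: Point A→Point B = (-174, -91, -130.9), Point A→Point C = (-109, 76, -131.2).
Normal n = (Point A→Point B) × (Point A→Point C) = (21887.6, -8560.7, -23143).
So ∂z/∂x = −n_x/n_z = 0.94575 and ∂z/∂y = −n_y/n_z = −0.36990.
|∇z| = √(a²+b²) = 1.01552, so dip δ = arctan(1.01552) = 45.44°.
True thickness = vertical thickness × cos δ = 7 × cos 45.44° = 4.9 m.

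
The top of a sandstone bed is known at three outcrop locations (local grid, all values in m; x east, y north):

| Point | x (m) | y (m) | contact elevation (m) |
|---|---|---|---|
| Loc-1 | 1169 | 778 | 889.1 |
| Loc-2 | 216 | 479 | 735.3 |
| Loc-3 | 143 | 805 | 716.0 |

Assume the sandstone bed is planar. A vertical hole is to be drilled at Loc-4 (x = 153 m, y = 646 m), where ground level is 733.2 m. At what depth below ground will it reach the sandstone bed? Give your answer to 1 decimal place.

Let the plane be z = a·x + b·y + c.
Loc-2−Loc-1: −953a − 299b = −153.8;  Loc-3−Loc-1: −1026a + 27b = −173.1.
Solving gives a = 0.168146, b = −0.021550.
Then c = 889.1 − a·1169 − b·778 = 709.30.
At (153, 646): z_contact = 25.73 − 13.92 + 709.30 = 721.11 m.
Depth below ground = 733.2 − 721.11 = 12.1 m.

12.1 m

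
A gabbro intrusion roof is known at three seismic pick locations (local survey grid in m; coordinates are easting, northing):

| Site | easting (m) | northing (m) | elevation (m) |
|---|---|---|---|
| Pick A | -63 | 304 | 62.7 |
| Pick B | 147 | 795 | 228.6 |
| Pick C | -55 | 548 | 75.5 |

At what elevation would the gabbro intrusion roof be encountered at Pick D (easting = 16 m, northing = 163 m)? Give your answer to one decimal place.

Two edge vectors: Pick A→Pick B = (210, 491, 165.9), Pick A→Pick C = (8, 244, 12.8).
Normal n = (Pick A→Pick B) × (Pick A→Pick C) = (-34194.8, -1360.8, 47312).
So ∂z/∂easting = −n_x/n_z = 0.72275 and ∂z/∂northing = −n_y/n_z = 0.02876.
Intercept c from Pick A: 62.7 + 45.53 − 8.74 = 99.49.
At (16, 163): z = 11.6 + 4.7 + 99.49 = 115.7 m.

115.7 m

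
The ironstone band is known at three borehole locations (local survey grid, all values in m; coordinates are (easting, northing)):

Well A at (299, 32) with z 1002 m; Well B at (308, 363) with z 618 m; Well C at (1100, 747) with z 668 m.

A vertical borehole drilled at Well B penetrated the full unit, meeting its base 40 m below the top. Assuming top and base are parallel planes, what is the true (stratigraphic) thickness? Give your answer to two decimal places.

Two edge vectors: Well A→Well B = (9, 331, -384), Well A→Well C = (801, 715, -334).
Normal n = (Well A→Well B) × (Well A→Well C) = (164006, -304578, -258696).
So ∂z/∂E = −n_x/n_z = 0.63397 and ∂z/∂N = −n_y/n_z = −1.17736.
|∇z| = √(a²+b²) = 1.33720, so dip δ = arctan(1.33720) = 53.21°.
True thickness = vertical thickness × cos δ = 40 × cos 53.21° = 23.96 m.

23.96 m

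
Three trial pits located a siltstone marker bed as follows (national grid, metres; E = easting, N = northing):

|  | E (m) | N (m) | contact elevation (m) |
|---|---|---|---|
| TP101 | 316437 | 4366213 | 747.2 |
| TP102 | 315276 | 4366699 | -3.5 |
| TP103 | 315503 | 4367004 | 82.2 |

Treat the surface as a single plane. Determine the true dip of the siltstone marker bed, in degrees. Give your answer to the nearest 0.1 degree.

31.1°

Two edge vectors: TP101→TP102 = (-1161, 486, -750.7), TP101→TP103 = (-934, 791, -665).
Normal n = (TP101→TP102) × (TP101→TP103) = (270613.7, -70911.2, -464427).
So ∂z/∂E = −n_x/n_z = 0.58268 and ∂z/∂N = −n_y/n_z = −0.15269.
Gradient magnitude |∇z| = √(a² + b²) = √(0.33952 + 0.02331) = 0.60236.
True dip = arctan(0.60236) = 31.1°, dipping toward WNW (azimuth ≈ 285°).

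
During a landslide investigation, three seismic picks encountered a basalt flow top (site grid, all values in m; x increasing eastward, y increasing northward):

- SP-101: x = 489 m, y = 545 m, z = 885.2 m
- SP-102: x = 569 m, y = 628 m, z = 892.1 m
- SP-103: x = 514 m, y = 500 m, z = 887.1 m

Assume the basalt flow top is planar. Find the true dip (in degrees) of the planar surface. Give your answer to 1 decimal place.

Let the plane be z = a·x + b·y + c.
SP-102−SP-101: 80a + 83b = 6.9;  SP-103−SP-101: 25a − 45b = 1.9.
Solving gives a = 0.08250, b = 0.00361.
Gradient magnitude |∇z| = √(a² + b²) = √(0.00681 + 0.00001) = 0.08258.
True dip = arctan(0.08258) = 4.7°, dipping toward W (azimuth ≈ 267°).

4.7°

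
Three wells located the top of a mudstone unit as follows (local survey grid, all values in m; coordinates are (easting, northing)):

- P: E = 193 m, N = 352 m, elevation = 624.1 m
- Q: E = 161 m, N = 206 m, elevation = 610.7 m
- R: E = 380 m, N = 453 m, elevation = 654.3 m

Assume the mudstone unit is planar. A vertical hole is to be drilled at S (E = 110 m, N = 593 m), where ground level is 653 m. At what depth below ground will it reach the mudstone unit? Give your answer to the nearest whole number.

24 m

Let the plane be z = a·E + b·N + c.
Q−P: −32a − 146b = −13.4;  R−P: 187a + 101b = 30.2.
Solving gives a = 0.12695, b = 0.06396.
Then c = 624.1 − a·193 − b·352 = 577.09.
At (110, 593): z_contact = 14.0 + 37.9 + 577.09 = 629.0 m.
Depth below ground = 653 − 629.0 = 24 m.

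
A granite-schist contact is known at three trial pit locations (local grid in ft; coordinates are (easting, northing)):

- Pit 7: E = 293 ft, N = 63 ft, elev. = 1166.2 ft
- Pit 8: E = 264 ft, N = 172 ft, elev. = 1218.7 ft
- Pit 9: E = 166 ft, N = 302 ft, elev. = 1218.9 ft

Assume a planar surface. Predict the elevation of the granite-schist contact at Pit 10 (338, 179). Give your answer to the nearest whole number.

1297 ft

Two edge vectors: Pit 7→Pit 8 = (-29, 109, 52.5), Pit 7→Pit 9 = (-127, 239, 52.7).
Normal n = (Pit 7→Pit 8) × (Pit 7→Pit 9) = (-6803.2, -5139.2, 6912).
So ∂z/∂E = −n_x/n_z = 0.98426 and ∂z/∂N = −n_y/n_z = 0.74352.
Intercept c from Pit 7: 1166.2 − 288.39 − 46.84 = 830.97.
At (338, 179): z = 332.7 + 133.1 + 830.97 = 1296.7 ft.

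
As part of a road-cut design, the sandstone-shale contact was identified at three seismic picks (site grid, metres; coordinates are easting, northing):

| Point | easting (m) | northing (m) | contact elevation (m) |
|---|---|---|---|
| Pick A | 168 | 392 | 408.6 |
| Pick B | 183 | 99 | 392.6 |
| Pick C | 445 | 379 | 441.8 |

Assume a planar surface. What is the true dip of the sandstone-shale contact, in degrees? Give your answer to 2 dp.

7.80°

Two edge vectors: Pick A→Pick B = (15, -293, -16), Pick A→Pick C = (277, -13, 33.2).
Normal n = (Pick A→Pick B) × (Pick A→Pick C) = (-9935.6, -4930, 80966).
So ∂z/∂easting = −n_x/n_z = 0.12271 and ∂z/∂northing = −n_y/n_z = 0.06089.
Gradient magnitude |∇z| = √(a² + b²) = √(0.01506 + 0.00371) = 0.13699.
True dip = arctan(0.13699) = 7.80°, dipping toward WSW (azimuth ≈ 244°).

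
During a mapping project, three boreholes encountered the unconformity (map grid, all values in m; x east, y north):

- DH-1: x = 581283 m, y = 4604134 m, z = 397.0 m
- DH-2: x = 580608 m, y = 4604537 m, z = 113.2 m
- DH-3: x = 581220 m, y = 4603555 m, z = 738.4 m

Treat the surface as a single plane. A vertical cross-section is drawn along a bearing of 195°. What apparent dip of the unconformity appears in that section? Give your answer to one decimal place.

Two edge vectors: DH-1→DH-2 = (-675, 403, -283.8), DH-1→DH-3 = (-63, -579, 341.4).
Normal n = (DH-1→DH-2) × (DH-1→DH-3) = (-26736, 248324.4, 416214).
So ∂z/∂x = −n_x/n_z = 0.06424 and ∂z/∂y = −n_y/n_z = −0.59663.
Unit vector along 195° is (sin 195°, cos 195°) = (-0.2588, -0.9659).
Slope in that direction = a·(-0.2588) + b·(-0.9659) = 0.55967.
Apparent dip = arctan|0.55967| = 29.2° (true dip is 31.0°, so apparent ≤ true as expected).

29.2°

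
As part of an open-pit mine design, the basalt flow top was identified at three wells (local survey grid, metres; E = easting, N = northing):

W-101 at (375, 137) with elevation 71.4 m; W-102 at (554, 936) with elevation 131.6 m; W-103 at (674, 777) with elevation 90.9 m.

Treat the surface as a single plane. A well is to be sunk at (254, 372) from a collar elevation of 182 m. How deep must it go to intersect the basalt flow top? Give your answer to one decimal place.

Let the plane be z = a·E + b·N + c.
W-102−W-101: 179a + 799b = 60.2;  W-103−W-101: 299a + 640b = 19.5.
Solving gives a = −0.18455, b = 0.11669.
Then c = 71.4 − a·375 − b·137 = 124.62.
At (254, 372): z_contact = −46.88 + 43.41 + 124.62 = 121.15 m.
Depth below ground = 182 − 121.15 = 60.8 m.

60.8 m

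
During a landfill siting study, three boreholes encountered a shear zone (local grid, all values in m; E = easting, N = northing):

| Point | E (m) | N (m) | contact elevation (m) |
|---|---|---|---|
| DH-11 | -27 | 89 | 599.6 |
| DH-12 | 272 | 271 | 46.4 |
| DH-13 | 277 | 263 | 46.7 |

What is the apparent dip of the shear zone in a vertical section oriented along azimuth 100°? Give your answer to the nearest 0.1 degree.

49.1°

Two edge vectors: DH-11→DH-12 = (299, 182, -553.2), DH-11→DH-13 = (304, 174, -552.9).
Normal n = (DH-11→DH-12) × (DH-11→DH-13) = (-4371, -2855.7, -3302).
So ∂z/∂E = −n_x/n_z = −1.32374 and ∂z/∂N = −n_y/n_z = −0.86484.
Unit vector along 100° is (sin 100°, cos 100°) = (0.9848, -0.1736).
Slope in that direction = a·(0.9848) + b·(-0.1736) = −1.15345.
Apparent dip = arctan|1.15345| = 49.1° (true dip is 57.7°, so apparent ≤ true as expected).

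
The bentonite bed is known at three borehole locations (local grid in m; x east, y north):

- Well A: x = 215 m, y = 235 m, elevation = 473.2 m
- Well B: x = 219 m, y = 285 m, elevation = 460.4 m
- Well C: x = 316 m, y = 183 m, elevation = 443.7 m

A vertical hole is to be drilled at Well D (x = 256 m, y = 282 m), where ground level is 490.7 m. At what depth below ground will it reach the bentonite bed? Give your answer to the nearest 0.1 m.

Two edge vectors: Well A→Well B = (4, 50, -12.8), Well A→Well C = (101, -52, -29.5).
Normal n = (Well A→Well B) × (Well A→Well C) = (-2140.6, -1174.8, -5258).
So ∂z/∂x = −n_x/n_z = −0.40711 and ∂z/∂y = −n_y/n_z = −0.22343.
Intercept c from Well A: 473.2 + 87.53 + 52.51 = 613.24.
At (256, 282): z_contact = −104.22 − 63.01 + 613.24 = 446.01 m.
Depth below ground = 490.7 − 446.01 = 44.7 m.

44.7 m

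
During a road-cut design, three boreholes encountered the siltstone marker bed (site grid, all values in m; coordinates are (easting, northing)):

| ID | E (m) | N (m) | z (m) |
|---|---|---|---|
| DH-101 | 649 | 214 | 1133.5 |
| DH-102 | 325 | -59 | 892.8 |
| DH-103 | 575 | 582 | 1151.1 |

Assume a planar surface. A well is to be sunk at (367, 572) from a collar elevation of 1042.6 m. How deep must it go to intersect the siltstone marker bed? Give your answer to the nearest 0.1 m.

18.2 m

Let the plane be z = a·E + b·N + c.
DH-102−DH-101: −324a − 273b = −240.7;  DH-103−DH-101: −74a + 368b = 17.6.
Solving gives a = 0.60081, b = 0.16864.
Then c = 1133.5 − a·649 − b·214 = 707.49.
At (367, 572): z_contact = 220.50 + 96.46 + 707.49 = 1024.45 m.
Depth below ground = 1042.6 − 1024.45 = 18.2 m.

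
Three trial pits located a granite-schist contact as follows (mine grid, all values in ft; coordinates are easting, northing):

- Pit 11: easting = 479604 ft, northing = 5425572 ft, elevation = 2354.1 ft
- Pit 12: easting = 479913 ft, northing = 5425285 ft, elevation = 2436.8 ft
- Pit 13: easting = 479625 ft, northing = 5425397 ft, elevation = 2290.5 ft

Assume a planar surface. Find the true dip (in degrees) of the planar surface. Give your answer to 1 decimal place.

Two edge vectors: Pit 11→Pit 12 = (309, -287, 82.7), Pit 11→Pit 13 = (21, -175, -63.6).
Normal n = (Pit 11→Pit 12) × (Pit 11→Pit 13) = (32725.7, 21389.1, -48048).
So ∂z/∂easting = −n_x/n_z = 0.68110 and ∂z/∂northing = −n_y/n_z = 0.44516.
Gradient magnitude |∇z| = √(a² + b²) = √(0.46390 + 0.19817) = 0.81368.
True dip = arctan(0.81368) = 39.1°, dipping toward WSW (azimuth ≈ 237°).

39.1°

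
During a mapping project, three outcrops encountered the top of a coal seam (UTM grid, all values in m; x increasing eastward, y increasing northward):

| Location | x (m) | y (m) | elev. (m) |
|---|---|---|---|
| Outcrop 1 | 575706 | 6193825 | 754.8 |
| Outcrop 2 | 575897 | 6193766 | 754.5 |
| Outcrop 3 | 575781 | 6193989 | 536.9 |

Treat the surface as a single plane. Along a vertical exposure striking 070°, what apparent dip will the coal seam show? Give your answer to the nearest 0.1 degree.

36.4°

Two edge vectors: Outcrop 1→Outcrop 2 = (191, -59, -0.3), Outcrop 1→Outcrop 3 = (75, 164, -217.9).
Normal n = (Outcrop 1→Outcrop 2) × (Outcrop 1→Outcrop 3) = (12905.3, 41596.4, 35749).
So ∂z/∂x = −n_x/n_z = −0.36100 and ∂z/∂y = −n_y/n_z = −1.16357.
Unit vector along 070° is (sin 70°, cos 70°) = (0.9397, 0.3420).
Slope in that direction = a·(0.9397) + b·(0.3420) = −0.73719.
Apparent dip = arctan|0.73719| = 36.4° (true dip is 50.6°, so apparent ≤ true as expected).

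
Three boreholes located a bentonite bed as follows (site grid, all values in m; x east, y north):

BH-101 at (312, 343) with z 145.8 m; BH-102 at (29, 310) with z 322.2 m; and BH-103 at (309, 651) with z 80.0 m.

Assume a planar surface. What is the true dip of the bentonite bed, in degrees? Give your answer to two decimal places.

32.49°

Two edge vectors: BH-101→BH-102 = (-283, -33, 176.4), BH-101→BH-103 = (-3, 308, -65.8).
Normal n = (BH-101→BH-102) × (BH-101→BH-103) = (-52159.8, -19150.6, -87263).
So ∂z/∂x = −n_x/n_z = −0.59773 and ∂z/∂y = −n_y/n_z = −0.21946.
Gradient magnitude |∇z| = √(a² + b²) = √(0.35728 + 0.04816) = 0.63675.
True dip = arctan(0.63675) = 32.49°, dipping toward ENE (azimuth ≈ 070°).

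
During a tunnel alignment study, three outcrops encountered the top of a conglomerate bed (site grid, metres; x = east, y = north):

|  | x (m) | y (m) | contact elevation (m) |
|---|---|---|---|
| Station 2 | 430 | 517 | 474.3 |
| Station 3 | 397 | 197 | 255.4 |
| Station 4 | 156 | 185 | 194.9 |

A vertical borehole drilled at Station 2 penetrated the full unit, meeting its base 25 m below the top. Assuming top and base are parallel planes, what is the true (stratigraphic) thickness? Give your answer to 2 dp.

Two edge vectors: Station 2→Station 3 = (-33, -320, -218.9), Station 2→Station 4 = (-274, -332, -279.4).
Normal n = (Station 2→Station 3) × (Station 2→Station 4) = (16733.2, 50758.4, -76724).
So ∂z/∂x = −n_x/n_z = 0.21810 and ∂z/∂y = −n_y/n_z = 0.66157.
|∇z| = √(a²+b²) = 0.69659, so dip δ = arctan(0.69659) = 34.86°.
True thickness = vertical thickness × cos δ = 25 × cos 34.86° = 20.51 m.

20.51 m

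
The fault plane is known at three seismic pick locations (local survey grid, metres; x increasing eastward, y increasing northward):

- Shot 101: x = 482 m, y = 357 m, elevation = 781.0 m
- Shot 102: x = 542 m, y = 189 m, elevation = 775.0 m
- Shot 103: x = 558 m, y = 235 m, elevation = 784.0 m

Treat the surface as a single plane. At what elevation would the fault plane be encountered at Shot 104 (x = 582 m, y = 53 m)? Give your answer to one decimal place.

768.2 m

Two edge vectors: Shot 101→Shot 102 = (60, -168, -6), Shot 101→Shot 103 = (76, -122, 3).
Normal n = (Shot 101→Shot 102) × (Shot 101→Shot 103) = (-1236, -636, 5448).
So ∂z/∂x = −n_x/n_z = 0.22687 and ∂z/∂y = −n_y/n_z = 0.11674.
Intercept c from Shot 101: 781 − 109.35 − 41.68 = 629.97.
At (582, 53): z = 132.0 + 6.2 + 629.97 = 768.2 m.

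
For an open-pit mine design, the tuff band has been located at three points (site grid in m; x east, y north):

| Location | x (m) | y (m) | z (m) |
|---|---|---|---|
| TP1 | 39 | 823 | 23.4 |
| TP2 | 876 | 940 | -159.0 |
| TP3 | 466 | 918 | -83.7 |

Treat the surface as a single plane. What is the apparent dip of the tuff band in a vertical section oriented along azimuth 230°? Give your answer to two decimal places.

20.81°

Let the plane be z = a·x + b·y + c.
TP2−TP1: 837a + 117b = −182.4;  TP3−TP1: 427a + 95b = −107.1.
Solving gives a = −0.16231, b = −0.39782.
Unit vector along 230° is (sin 230°, cos 230°) = (-0.7660, -0.6428).
Slope in that direction = a·(-0.7660) + b·(-0.6428) = 0.38005.
Apparent dip = arctan|0.38005| = 20.81° (true dip is 23.3°, so apparent ≤ true as expected).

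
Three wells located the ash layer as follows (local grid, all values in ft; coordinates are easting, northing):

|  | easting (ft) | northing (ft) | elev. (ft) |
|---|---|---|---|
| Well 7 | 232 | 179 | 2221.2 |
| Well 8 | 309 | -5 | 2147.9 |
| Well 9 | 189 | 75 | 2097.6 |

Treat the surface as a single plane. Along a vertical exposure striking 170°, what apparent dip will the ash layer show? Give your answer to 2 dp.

31.75°

Two edge vectors: Well 7→Well 8 = (77, -184, -73.3), Well 7→Well 9 = (-43, -104, -123.6).
Normal n = (Well 7→Well 8) × (Well 7→Well 9) = (15119.2, 12669.1, -15920).
So ∂z/∂easting = −n_x/n_z = 0.94970 and ∂z/∂northing = −n_y/n_z = 0.79580.
Unit vector along 170° is (sin 170°, cos 170°) = (0.1736, -0.9848).
Slope in that direction = a·(0.1736) + b·(-0.9848) = −0.61879.
Apparent dip = arctan|0.61879| = 31.75° (true dip is 51.1°, so apparent ≤ true as expected).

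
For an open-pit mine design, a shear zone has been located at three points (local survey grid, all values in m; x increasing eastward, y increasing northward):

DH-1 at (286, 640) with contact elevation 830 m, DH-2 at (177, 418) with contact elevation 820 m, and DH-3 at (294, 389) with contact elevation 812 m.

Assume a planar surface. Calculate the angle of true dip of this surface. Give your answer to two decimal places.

4.95°

Let the plane be z = a·x + b·y + c.
DH-2−DH-1: −109a − 222b = −10;  DH-3−DH-1: 8a − 251b = −18.
Solving gives a = −0.05100, b = 0.07009.
Gradient magnitude |∇z| = √(a² + b²) = √(0.00260 + 0.00491) = 0.08668.
True dip = arctan(0.08668) = 4.95°, dipping toward SE (azimuth ≈ 144°).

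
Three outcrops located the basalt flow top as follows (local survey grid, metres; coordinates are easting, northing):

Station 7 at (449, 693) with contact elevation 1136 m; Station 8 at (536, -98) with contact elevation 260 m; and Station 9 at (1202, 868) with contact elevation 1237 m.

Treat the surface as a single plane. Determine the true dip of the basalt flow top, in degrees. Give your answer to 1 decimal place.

Let the plane be z = a·easting + b·northing + c.
Station 8−Station 7: 87a − 791b = −876;  Station 9−Station 7: 753a + 175b = 101.
Solving gives a = −0.12018, b = 1.09424.
Gradient magnitude |∇z| = √(a² + b²) = √(0.01444 + 1.19736) = 1.10082.
True dip = arctan(1.10082) = 47.7°, dipping toward S (azimuth ≈ 174°).

47.7°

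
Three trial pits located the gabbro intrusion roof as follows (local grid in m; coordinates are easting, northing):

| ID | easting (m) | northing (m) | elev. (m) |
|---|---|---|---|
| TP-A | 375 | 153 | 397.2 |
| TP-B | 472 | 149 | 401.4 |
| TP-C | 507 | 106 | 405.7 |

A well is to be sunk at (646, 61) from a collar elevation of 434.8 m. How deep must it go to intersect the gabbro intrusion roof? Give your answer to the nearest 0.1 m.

20.5 m

Let the plane be z = a·easting + b·northing + c.
TP-B−TP-A: 97a − 4b = 4.2;  TP-C−TP-A: 132a − 47b = 8.5.
Solving gives a = 0.04054, b = −0.06701.
Then c = 397.2 − a·375 − b·153 = 392.25.
At (646, 61): z_contact = 26.19 − 4.09 + 392.25 = 414.35 m.
Depth below ground = 434.8 − 414.35 = 20.5 m.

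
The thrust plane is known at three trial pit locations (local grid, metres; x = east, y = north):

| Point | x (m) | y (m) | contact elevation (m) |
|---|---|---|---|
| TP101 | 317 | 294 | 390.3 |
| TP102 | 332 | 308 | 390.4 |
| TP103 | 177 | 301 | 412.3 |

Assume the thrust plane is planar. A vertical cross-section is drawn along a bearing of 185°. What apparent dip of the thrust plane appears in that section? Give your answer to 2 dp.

8.70°

Two edge vectors: TP101→TP102 = (15, 14, 0.1), TP101→TP103 = (-140, 7, 22).
Normal n = (TP101→TP102) × (TP101→TP103) = (307.3, -344, 2065).
So ∂z/∂x = −n_x/n_z = −0.14881 and ∂z/∂y = −n_y/n_z = 0.16659.
Unit vector along 185° is (sin 185°, cos 185°) = (-0.0872, -0.9962).
Slope in that direction = a·(-0.0872) + b·(-0.9962) = −0.15298.
Apparent dip = arctan|0.15298| = 8.70° (true dip is 12.6°, so apparent ≤ true as expected).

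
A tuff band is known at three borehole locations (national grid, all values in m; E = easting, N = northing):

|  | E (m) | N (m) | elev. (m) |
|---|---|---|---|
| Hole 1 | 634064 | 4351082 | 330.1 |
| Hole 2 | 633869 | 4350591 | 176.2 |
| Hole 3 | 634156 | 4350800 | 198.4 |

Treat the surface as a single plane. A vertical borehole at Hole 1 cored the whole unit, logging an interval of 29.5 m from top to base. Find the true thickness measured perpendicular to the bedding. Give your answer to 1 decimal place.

Let the plane be z = a·E + b·N + c.
Hole 2−Hole 1: −195a − 491b = −153.9;  Hole 3−Hole 1: 92a − 282b = −131.7.
Solving gives a = −0.21231, b = 0.39776.
|∇z| = √(a²+b²) = 0.45087, so dip δ = arctan(0.45087) = 24.27°.
True thickness = vertical thickness × cos δ = 29.5 × cos 24.27° = 26.9 m.

26.9 m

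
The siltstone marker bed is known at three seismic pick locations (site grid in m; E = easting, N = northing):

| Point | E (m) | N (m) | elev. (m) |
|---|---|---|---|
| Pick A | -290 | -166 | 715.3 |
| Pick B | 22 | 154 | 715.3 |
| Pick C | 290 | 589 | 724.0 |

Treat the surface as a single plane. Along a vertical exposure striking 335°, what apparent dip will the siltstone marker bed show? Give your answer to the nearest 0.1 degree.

4.2°

Let the plane be z = a·E + b·N + c.
Pick B−Pick A: 312a + 320b = 0;  Pick C−Pick A: 580a + 755b = 8.7.
Solving gives a = −0.05572, b = 0.05433.
Unit vector along 335° is (sin 335°, cos 335°) = (-0.4226, 0.9063).
Slope in that direction = a·(-0.4226) + b·(0.9063) = 0.07279.
Apparent dip = arctan|0.07279| = 4.2° (true dip is 4.5°, so apparent ≤ true as expected).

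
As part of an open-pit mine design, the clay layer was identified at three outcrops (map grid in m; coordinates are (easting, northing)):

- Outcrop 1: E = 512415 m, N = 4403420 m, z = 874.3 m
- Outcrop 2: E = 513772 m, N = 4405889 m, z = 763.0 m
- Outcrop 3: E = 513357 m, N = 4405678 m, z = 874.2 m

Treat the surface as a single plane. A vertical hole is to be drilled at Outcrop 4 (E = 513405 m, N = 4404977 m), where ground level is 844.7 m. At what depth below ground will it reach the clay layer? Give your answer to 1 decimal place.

86.2 m

Let the plane be z = a·E + b·N + c.
Outcrop 2−Outcrop 1: 1357a + 2469b = −111.3;  Outcrop 3−Outcrop 1: 942a + 2258b = −0.1.
Solving gives a = −0.340059298, b = 0.141822789.
Then c = 874.3 − a·512415 − b·4403420 = −449379.52.
At (513405, 4404977): z_contact = −174588.14 + 624726.13 − 449379.52 = 758.46 m.
Depth below ground = 844.7 − 758.46 = 86.2 m.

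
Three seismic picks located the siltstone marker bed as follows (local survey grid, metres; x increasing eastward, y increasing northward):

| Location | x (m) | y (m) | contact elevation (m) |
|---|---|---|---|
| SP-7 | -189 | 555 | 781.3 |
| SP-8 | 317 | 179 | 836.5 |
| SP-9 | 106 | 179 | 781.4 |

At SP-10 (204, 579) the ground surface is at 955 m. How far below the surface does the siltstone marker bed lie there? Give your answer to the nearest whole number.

Two edge vectors: SP-7→SP-8 = (506, -376, 55.2), SP-7→SP-9 = (295, -376, 0.1).
Normal n = (SP-7→SP-8) × (SP-7→SP-9) = (20717.6, 16233.4, -79336).
So ∂z/∂x = −n_x/n_z = 0.26114 and ∂z/∂y = −n_y/n_z = 0.20462.
Intercept c from SP-7: 781.3 + 49.35 − 113.56 = 717.09.
At (204, 579): z_contact = 53.3 + 118.5 + 717.09 = 888.8 m.
Depth below ground = 955 − 888.8 = 66 m.

66 m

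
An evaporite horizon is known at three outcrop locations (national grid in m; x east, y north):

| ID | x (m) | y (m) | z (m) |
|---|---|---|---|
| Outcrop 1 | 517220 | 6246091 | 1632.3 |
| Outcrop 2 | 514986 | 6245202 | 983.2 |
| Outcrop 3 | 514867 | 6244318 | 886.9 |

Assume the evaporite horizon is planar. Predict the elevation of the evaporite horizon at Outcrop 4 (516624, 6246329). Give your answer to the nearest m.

1494 m

Let the plane be z = a·x + b·y + c.
Outcrop 2−Outcrop 1: −2234a − 889b = −649.1;  Outcrop 3−Outcrop 1: −2353a − 1773b = −745.4.
Solving gives a = 0.26119675, b = 0.07377555.
Then c = 1632.3 − a·517220 − b·6246091 = −594272.69.
At (516624, 6246329): z = 134940.5 + 460826.4 − 594272.69 = 1494.2 m.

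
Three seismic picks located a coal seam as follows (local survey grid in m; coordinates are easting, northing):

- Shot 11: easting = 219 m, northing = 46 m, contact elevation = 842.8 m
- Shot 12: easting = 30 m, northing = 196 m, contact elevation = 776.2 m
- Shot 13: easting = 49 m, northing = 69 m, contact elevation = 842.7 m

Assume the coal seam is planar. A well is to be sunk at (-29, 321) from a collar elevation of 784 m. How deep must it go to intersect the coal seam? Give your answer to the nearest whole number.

70 m

Let the plane be z = a·easting + b·northing + c.
Shot 12−Shot 11: −189a + 150b = −66.6;  Shot 13−Shot 11: −170a + 23b = −0.1.
Solving gives a = −0.07171, b = −0.53435.
Then c = 842.8 − a·219 − b·46 = 883.08.
At (-29, 321): z_contact = 2.1 − 171.5 + 883.08 = 713.6 m.
Depth below ground = 784 − 713.6 = 70 m.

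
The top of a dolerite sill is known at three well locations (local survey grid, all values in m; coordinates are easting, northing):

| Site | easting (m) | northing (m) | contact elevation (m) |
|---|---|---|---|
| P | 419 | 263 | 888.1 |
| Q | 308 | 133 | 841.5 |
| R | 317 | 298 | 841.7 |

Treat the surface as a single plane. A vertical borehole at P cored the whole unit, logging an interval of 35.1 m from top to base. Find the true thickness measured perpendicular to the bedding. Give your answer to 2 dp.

Let the plane be z = a·easting + b·northing + c.
Q−P: −111a − 130b = −46.6;  R−P: −102a + 35b = −46.4.
Solving gives a = 0.44695, b = −0.02317.
|∇z| = √(a²+b²) = 0.44755, so dip δ = arctan(0.44755) = 24.11°.
True thickness = vertical thickness × cos δ = 35.1 × cos 24.11° = 32.04 m.

32.04 m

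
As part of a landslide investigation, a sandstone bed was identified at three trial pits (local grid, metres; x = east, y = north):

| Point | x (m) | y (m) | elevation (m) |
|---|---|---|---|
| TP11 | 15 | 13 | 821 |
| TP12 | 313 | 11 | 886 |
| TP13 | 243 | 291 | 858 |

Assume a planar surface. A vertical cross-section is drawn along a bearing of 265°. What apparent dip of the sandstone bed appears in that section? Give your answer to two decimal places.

12.03°

Let the plane be z = a·x + b·y + c.
TP12−TP11: 298a − 2b = 65;  TP13−TP11: 228a + 278b = 37.
Solving gives a = 0.21782, b = −0.04555.
Unit vector along 265° is (sin 265°, cos 265°) = (-0.9962, -0.0872).
Slope in that direction = a·(-0.9962) + b·(-0.0872) = −0.21302.
Apparent dip = arctan|0.21302| = 12.03° (true dip is 12.5°, so apparent ≤ true as expected).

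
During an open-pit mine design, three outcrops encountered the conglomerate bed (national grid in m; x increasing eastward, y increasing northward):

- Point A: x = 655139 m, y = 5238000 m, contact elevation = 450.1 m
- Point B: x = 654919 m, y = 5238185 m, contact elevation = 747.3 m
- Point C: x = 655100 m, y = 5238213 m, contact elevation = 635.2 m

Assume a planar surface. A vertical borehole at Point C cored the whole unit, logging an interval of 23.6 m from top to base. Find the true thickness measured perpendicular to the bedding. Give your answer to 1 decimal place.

Let the plane be z = a·x + b·y + c.
Point B−Point A: −220a + 185b = 297.2;  Point C−Point A: −39a + 213b = 185.1.
Solving gives a = −0.73301, b = 0.73480.
|∇z| = √(a²+b²) = 1.03790, so dip δ = arctan(1.03790) = 46.07°.
True thickness = vertical thickness × cos δ = 23.6 × cos 46.07° = 16.4 m.

16.4 m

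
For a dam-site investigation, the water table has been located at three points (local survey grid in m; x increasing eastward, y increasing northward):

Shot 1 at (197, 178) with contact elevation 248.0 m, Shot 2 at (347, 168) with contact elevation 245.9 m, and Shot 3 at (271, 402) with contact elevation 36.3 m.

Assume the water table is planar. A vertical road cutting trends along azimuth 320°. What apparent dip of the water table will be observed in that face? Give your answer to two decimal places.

Two edge vectors: Shot 1→Shot 2 = (150, -10, -2.1), Shot 1→Shot 3 = (74, 224, -211.7).
Normal n = (Shot 1→Shot 2) × (Shot 1→Shot 3) = (2587.4, 31599.6, 34340).
So ∂z/∂x = −n_x/n_z = −0.07535 and ∂z/∂y = −n_y/n_z = −0.92020.
Unit vector along 320° is (sin 320°, cos 320°) = (-0.6428, 0.7660).
Slope in that direction = a·(-0.6428) + b·(0.7660) = −0.65648.
Apparent dip = arctan|0.65648| = 33.28° (true dip is 42.7°, so apparent ≤ true as expected).

33.28°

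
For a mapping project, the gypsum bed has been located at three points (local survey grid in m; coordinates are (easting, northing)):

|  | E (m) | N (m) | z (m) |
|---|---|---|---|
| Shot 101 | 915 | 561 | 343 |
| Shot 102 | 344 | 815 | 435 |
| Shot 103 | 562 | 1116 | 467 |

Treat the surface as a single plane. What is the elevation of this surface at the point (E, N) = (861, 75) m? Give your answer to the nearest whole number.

266 m

Two edge vectors: Shot 101→Shot 102 = (-571, 254, 92), Shot 101→Shot 103 = (-353, 555, 124).
Normal n = (Shot 101→Shot 102) × (Shot 101→Shot 103) = (-19564, 38328, -227243).
So ∂z/∂E = −n_x/n_z = −0.08609 and ∂z/∂N = −n_y/n_z = 0.16867.
Intercept c from Shot 101: 343 + 78.77 − 94.62 = 327.15.
At (861, 75): z = −74.1 + 12.6 + 327.15 = 265.7 m.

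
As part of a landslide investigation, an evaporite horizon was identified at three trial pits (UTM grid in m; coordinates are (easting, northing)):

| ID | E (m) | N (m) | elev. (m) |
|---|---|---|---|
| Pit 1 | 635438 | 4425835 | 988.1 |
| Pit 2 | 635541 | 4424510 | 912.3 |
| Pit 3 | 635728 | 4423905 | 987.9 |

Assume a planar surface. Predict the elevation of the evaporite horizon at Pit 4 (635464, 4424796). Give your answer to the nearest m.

886 m

Two edge vectors: Pit 1→Pit 2 = (103, -1325, -75.8), Pit 1→Pit 3 = (290, -1930, -0.2).
Normal n = (Pit 1→Pit 2) × (Pit 1→Pit 3) = (-146029, -21961.4, 185460).
So ∂z/∂E = −n_x/n_z = 0.78738812 and ∂z/∂N = −n_y/n_z = 0.11841583.
Intercept c from Pit 1: 988.1 − 500336.33 − 524088.93 = −1023437.16.
At (635464, 4424796): z = 500356.8 + 523965.9 − 1023437.16 = 885.5 m.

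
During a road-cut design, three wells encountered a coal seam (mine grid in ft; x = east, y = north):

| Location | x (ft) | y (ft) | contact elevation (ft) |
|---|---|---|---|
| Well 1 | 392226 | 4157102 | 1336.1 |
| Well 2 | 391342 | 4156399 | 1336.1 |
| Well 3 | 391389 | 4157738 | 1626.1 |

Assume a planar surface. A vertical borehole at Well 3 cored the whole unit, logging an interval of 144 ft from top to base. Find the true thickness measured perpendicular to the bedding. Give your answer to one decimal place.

138.5 ft

Two edge vectors: Well 1→Well 2 = (-884, -703, 0), Well 1→Well 3 = (-837, 636, 290).
Normal n = (Well 1→Well 2) × (Well 1→Well 3) = (-203870, 256360, -1150635).
So ∂z/∂x = −n_x/n_z = −0.17718 and ∂z/∂y = −n_y/n_z = 0.22280.
|∇z| = √(a²+b²) = 0.28466, so dip δ = arctan(0.28466) = 15.89°.
True thickness = vertical thickness × cos δ = 144 × cos 15.89° = 138.5 ft.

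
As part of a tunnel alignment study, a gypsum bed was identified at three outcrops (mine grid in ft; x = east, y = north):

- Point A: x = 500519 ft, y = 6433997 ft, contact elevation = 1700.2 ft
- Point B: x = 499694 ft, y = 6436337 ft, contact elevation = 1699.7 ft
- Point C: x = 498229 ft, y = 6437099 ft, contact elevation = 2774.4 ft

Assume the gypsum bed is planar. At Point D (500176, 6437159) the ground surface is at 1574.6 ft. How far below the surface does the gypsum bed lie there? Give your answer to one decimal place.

568.5 ft

Two edge vectors: Point A→Point B = (-825, 2340, -0.5), Point A→Point C = (-2290, 3102, 1074.2).
Normal n = (Point A→Point B) × (Point A→Point C) = (2515179, 887360, 2799450).
So ∂z/∂x = −n_x/n_z = −0.898454696 and ∂z/∂y = −n_y/n_z = −0.316976549.
Intercept c from Point A: 1700.2 + 449693.65 + 2039426.17 = 2490820.01.
At (500176, 6437159): z_contact = −449385.48 − 2040428.44 + 2490820.01 = 1006.09 ft.
Depth below ground = 1574.6 − 1006.09 = 568.5 ft.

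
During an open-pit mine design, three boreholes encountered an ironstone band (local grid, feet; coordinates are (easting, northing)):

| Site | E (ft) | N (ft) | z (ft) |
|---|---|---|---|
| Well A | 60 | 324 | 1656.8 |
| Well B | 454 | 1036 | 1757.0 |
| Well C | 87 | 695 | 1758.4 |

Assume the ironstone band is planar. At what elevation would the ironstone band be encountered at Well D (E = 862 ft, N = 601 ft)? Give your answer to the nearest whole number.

Two edge vectors: Well A→Well B = (394, 712, 100.2), Well A→Well C = (27, 371, 101.6).
Normal n = (Well A→Well B) × (Well A→Well C) = (35165, -37325, 126950).
So ∂z/∂E = −n_x/n_z = −0.27700 and ∂z/∂N = −n_y/n_z = 0.29401.
Intercept c from Well A: 1656.8 + 16.62 − 95.26 = 1578.16.
At (862, 601): z = −238.8 + 176.7 + 1578.16 = 1516.1 ft.

1516 ft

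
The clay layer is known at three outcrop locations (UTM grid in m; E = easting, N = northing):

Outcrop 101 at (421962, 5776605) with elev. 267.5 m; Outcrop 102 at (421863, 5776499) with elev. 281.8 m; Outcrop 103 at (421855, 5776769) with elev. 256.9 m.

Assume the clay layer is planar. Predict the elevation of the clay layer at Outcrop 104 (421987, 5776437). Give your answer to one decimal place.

Let the plane be z = a·E + b·N + c.
Outcrop 102−Outcrop 101: −99a − 106b = 14.3;  Outcrop 103−Outcrop 101: −107a + 164b = −10.6.
Solving gives a = −0.044296178, b = −0.093534702.
Then c = 267.5 − a·421962 − b·5776605 = 559271.83.
At (421987, 5776437): z = −18692.4 − 540297.3 + 559271.83 = 282.1 m.

282.1 m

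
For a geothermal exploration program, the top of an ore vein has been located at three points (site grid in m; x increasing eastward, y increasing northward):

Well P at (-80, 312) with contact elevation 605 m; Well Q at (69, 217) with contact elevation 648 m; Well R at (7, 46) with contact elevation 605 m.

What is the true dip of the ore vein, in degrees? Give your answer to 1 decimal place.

21.0°

Two edge vectors: Well P→Well Q = (149, -95, 43), Well P→Well R = (87, -266, 0).
Normal n = (Well P→Well Q) × (Well P→Well R) = (11438, 3741, -31369).
So ∂z/∂x = −n_x/n_z = 0.36463 and ∂z/∂y = −n_y/n_z = 0.11926.
Gradient magnitude |∇z| = √(a² + b²) = √(0.13295 + 0.01422) = 0.38363.
True dip = arctan(0.38363) = 21.0°, dipping toward WSW (azimuth ≈ 252°).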